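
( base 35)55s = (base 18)119A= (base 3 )22200101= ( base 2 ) 1100010111000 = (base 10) 6328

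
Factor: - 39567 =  - 3^1*11^2* 109^1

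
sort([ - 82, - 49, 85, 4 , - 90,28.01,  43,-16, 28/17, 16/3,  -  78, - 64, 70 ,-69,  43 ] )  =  [ -90, - 82, - 78,-69, - 64, - 49,  -  16,28/17, 4, 16/3,28.01,  43, 43, 70, 85]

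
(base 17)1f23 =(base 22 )J41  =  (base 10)9285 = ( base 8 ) 22105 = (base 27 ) CJO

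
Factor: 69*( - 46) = -3174 = -2^1*3^1*23^2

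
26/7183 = 26/7183 = 0.00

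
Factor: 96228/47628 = 99/49= 3^2*7^( - 2 )*11^1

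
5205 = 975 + 4230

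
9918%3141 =495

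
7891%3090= 1711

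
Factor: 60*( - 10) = -2^3*3^1*5^2 = - 600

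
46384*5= 231920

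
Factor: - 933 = -3^1*311^1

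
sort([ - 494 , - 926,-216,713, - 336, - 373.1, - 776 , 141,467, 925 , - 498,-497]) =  [ - 926, - 776 , - 498,-497, - 494, - 373.1 , - 336, - 216,141,467, 713, 925] 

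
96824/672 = 1729/12 = 144.08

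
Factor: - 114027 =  - 3^1*191^1*199^1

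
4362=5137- 775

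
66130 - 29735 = 36395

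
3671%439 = 159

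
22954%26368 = 22954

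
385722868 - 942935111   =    -  557212243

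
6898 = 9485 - 2587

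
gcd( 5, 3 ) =1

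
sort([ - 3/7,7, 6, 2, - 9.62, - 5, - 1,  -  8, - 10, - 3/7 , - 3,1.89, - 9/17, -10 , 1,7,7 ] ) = [ - 10, - 10,- 9.62, - 8 , - 5, - 3, - 1,  -  9/17,-3/7,  -  3/7,1,1.89,2,6,7,7, 7] 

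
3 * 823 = 2469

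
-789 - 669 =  - 1458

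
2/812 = 1/406 = 0.00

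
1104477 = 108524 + 995953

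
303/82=303/82 = 3.70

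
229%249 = 229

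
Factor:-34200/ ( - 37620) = 2^1*5^1 * 11^(- 1) = 10/11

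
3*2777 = 8331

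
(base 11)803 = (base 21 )245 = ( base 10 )971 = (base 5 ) 12341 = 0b1111001011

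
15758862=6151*2562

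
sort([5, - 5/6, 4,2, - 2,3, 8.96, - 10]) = [ - 10,-2,  -  5/6 , 2,3,4,5 , 8.96]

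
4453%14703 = 4453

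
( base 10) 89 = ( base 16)59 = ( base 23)3k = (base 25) 3e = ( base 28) 35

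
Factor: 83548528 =2^4 * 7^2  *  61^1*1747^1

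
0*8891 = 0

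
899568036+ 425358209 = 1324926245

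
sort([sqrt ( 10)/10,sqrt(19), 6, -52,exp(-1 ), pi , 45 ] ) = [ - 52,sqrt( 10 )/10, exp( - 1 ) , pi,sqrt( 19 ), 6, 45]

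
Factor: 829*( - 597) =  - 3^1*199^1*829^1=- 494913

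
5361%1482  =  915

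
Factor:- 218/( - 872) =1/4 =2^(- 2 ) 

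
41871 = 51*821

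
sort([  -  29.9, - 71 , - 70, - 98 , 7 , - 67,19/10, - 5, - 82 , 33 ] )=[ - 98,-82, - 71, - 70, - 67, - 29.9, - 5,19/10,7, 33]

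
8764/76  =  2191/19 = 115.32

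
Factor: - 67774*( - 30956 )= 2098011944 = 2^3*7^1*47^1*71^1*103^1*109^1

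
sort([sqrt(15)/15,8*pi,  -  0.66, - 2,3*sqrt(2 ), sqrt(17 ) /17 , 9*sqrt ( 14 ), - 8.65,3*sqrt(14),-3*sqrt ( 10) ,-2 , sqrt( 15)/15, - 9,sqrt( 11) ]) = [ - 3 * sqrt(10),-9 , - 8.65, - 2,- 2,-0.66 , sqrt(17 ) /17,sqrt( 15)/15, sqrt(15)/15, sqrt(11),3*sqrt( 2) , 3*sqrt( 14 ),8*pi, 9*sqrt( 14 ) ]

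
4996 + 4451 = 9447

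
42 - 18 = 24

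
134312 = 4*33578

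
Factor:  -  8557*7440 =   -  63664080 = - 2^4*3^1* 5^1*31^1*43^1*199^1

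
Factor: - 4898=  - 2^1*31^1 * 79^1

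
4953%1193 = 181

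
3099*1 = 3099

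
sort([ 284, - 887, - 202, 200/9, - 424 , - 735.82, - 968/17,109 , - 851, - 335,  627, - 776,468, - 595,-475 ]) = [  -  887, - 851, - 776, - 735.82, - 595, - 475, - 424,  -  335, - 202, - 968/17,200/9, 109,284,468, 627 ]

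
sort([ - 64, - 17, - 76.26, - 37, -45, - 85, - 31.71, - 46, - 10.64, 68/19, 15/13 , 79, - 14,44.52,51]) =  [ - 85, -76.26,- 64, - 46, - 45, - 37, - 31.71, - 17, - 14,  -  10.64,15/13,68/19,44.52,51 , 79 ] 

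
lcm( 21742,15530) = 108710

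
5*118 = 590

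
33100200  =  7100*4662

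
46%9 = 1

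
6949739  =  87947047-80997308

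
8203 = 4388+3815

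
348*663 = 230724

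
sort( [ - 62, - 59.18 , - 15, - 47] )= [ - 62, - 59.18 , - 47, - 15] 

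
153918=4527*34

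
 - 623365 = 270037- 893402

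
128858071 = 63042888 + 65815183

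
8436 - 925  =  7511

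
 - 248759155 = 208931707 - 457690862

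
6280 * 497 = 3121160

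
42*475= 19950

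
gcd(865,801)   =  1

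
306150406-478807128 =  - 172656722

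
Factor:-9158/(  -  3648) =2^( - 5)*3^( - 1)*241^1 = 241/96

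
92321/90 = 1025 + 71/90 = 1025.79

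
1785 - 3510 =-1725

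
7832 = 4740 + 3092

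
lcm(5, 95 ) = 95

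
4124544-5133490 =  - 1008946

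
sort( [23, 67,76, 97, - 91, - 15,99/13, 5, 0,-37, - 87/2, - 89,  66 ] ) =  [  -  91, - 89, - 87/2,-37, - 15 , 0 , 5,99/13,23 , 66,67,  76,97 ] 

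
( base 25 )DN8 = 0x2204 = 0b10001000000100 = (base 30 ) 9K8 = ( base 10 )8708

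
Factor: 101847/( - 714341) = -3^1*17^1*1997^1*714341^( -1)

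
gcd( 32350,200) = 50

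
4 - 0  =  4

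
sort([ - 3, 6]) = [ - 3, 6]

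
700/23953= 700/23953 = 0.03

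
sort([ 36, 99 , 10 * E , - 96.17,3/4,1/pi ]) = [ - 96.17, 1/pi,3/4,10*E,36  ,  99 ] 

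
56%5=1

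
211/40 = 5+11/40=5.28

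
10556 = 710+9846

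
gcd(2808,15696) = 72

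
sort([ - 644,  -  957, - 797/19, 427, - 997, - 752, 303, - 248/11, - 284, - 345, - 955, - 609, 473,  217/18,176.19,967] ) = [-997,  -  957, -955, - 752, - 644, - 609, - 345,-284, - 797/19,-248/11 , 217/18, 176.19, 303  ,  427 , 473, 967]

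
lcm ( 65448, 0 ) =0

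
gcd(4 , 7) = 1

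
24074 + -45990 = -21916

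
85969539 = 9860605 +76108934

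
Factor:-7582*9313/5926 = -35305583/2963 = - 17^1*67^1*139^1 *223^1*2963^( - 1) 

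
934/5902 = 467/2951 = 0.16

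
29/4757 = 29/4757=0.01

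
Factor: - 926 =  - 2^1 * 463^1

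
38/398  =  19/199= 0.10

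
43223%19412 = 4399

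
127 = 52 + 75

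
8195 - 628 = 7567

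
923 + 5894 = 6817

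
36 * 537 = 19332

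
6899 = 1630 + 5269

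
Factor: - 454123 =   -  43^1*59^1*179^1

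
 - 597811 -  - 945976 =348165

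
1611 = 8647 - 7036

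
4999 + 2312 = 7311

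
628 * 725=455300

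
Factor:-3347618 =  - 2^1*1673809^1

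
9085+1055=10140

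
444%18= 12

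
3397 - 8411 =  - 5014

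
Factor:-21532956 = - 2^2*3^1 * 47^1*73^1*523^1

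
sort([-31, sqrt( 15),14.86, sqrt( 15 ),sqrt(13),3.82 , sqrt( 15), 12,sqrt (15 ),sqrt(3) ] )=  [-31, sqrt(3),  sqrt( 13),3.82,sqrt( 15),sqrt(15) , sqrt( 15),sqrt(15 ),12,14.86] 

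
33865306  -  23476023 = 10389283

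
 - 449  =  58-507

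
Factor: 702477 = 3^2*89^1*877^1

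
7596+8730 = 16326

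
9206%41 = 22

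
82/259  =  82/259 = 0.32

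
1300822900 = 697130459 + 603692441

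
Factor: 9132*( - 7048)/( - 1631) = 64362336/1631= 2^5*3^1*7^( - 1) * 233^ ( - 1 ) *761^1*881^1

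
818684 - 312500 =506184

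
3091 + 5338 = 8429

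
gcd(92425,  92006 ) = 1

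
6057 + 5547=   11604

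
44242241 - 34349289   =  9892952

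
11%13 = 11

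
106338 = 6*17723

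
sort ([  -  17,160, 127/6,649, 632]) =[ - 17, 127/6, 160, 632,649 ]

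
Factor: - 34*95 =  - 3230 = - 2^1*5^1 *17^1 * 19^1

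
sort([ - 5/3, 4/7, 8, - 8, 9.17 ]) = [  -  8, - 5/3, 4/7,8 , 9.17 ]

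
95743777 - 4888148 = 90855629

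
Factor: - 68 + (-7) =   -  75=- 3^1*5^2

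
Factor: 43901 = 11^1*13^1* 307^1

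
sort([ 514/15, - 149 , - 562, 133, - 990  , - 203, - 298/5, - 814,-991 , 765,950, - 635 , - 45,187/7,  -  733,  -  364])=[-991, - 990, - 814, - 733, - 635, - 562, - 364 ,-203 , - 149,  -  298/5 , - 45 , 187/7,  514/15,133,765 , 950]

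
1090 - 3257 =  - 2167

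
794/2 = 397 = 397.00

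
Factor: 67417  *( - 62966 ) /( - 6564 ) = 2^(-1 )*3^( - 1)*7^1*19^1*547^(- 1 )*1657^1*9631^1 = 2122489411/3282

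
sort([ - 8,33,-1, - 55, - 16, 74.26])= [- 55, - 16,-8 , - 1, 33,74.26 ] 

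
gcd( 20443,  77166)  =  1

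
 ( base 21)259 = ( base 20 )29G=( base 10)996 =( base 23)1K7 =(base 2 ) 1111100100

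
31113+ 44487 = 75600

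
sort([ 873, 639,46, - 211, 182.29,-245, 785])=[ - 245, - 211, 46, 182.29, 639, 785, 873]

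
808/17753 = 808/17753 = 0.05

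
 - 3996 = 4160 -8156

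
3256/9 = 361  +  7/9 = 361.78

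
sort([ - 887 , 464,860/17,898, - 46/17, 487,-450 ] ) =[  -  887, - 450, - 46/17, 860/17,464, 487, 898]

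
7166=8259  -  1093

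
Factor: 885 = 3^1*5^1 * 59^1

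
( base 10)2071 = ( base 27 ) 2mj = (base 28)2HR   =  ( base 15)931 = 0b100000010111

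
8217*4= 32868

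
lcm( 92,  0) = 0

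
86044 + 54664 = 140708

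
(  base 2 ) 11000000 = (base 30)6c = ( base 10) 192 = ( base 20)9C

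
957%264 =165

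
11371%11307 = 64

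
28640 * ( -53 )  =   - 1517920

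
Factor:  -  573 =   -  3^1*191^1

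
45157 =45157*1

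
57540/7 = 8220 = 8220.00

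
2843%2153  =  690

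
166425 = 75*2219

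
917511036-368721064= 548789972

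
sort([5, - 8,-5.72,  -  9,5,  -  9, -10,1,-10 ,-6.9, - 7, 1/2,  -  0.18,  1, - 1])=[-10,  -  10, -9, - 9, - 8 , - 7, - 6.9, - 5.72,  -  1, - 0.18,1/2, 1,1,5,  5]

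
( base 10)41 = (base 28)1d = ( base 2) 101001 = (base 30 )1B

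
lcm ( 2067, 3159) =167427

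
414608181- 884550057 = -469941876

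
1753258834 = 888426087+864832747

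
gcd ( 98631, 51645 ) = 3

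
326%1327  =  326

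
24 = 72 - 48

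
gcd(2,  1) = 1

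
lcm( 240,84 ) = 1680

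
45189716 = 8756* 5161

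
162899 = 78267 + 84632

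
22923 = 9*2547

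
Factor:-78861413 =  - 233^1*338461^1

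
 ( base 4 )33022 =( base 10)970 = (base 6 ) 4254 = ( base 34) si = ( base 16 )3CA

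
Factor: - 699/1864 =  - 2^( - 3)*3^1 = - 3/8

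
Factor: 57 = 3^1* 19^1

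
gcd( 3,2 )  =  1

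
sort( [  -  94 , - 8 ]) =[  -  94, - 8]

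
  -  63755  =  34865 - 98620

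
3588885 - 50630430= - 47041545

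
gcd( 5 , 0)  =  5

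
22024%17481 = 4543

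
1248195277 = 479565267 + 768630010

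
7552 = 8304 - 752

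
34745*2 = 69490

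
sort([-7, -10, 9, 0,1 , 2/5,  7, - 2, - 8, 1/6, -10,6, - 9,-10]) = [ - 10, - 10,-10, - 9,-8, - 7, - 2, 0,1/6  ,  2/5,1,  6,7,9 ] 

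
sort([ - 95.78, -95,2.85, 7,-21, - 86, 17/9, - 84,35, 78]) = [-95.78,- 95, - 86, - 84,-21, 17/9, 2.85, 7 , 35, 78 ]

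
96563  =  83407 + 13156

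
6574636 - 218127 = 6356509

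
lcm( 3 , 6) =6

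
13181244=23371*564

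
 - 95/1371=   -  95/1371  =  - 0.07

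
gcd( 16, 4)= 4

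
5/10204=5/10204  =  0.00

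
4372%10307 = 4372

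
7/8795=7/8795 = 0.00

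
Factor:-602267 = -602267^1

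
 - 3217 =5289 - 8506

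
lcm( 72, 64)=576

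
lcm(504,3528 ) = 3528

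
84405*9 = 759645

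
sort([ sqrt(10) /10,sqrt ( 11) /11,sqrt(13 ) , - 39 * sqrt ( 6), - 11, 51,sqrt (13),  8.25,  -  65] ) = [ - 39 * sqrt ( 6 ),-65, - 11 , sqrt (11)/11,sqrt( 10 )/10, sqrt(13 ),sqrt( 13 ), 8.25, 51 ] 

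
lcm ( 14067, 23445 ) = 70335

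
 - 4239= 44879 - 49118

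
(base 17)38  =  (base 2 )111011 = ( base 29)21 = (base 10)59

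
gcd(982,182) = 2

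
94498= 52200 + 42298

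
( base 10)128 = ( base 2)10000000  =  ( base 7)242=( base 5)1003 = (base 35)3n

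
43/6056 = 43/6056  =  0.01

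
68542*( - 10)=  - 685420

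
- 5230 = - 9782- - 4552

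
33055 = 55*601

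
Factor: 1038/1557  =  2^1 * 3^( - 1 ) = 2/3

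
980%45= 35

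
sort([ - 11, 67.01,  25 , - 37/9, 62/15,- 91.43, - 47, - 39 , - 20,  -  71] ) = [ - 91.43,-71 , - 47 ,-39, - 20 , - 11, - 37/9 , 62/15 , 25,67.01]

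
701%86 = 13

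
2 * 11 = 22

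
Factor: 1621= 1621^1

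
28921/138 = 28921/138 = 209.57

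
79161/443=178 + 307/443 =178.69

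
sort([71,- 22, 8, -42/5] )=[ - 22, - 42/5,8, 71]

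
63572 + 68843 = 132415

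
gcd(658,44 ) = 2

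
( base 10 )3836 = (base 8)7374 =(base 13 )1991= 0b111011111100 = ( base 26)5he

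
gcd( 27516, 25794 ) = 6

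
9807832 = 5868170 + 3939662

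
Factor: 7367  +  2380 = 9747 =3^3*19^2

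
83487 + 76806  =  160293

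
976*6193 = 6044368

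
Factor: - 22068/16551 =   -  4/3 = - 2^2*3^( -1)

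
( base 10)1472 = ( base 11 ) 1119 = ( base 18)49E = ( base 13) 893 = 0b10111000000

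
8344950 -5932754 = 2412196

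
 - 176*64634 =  - 11375584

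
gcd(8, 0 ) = 8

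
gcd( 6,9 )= 3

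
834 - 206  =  628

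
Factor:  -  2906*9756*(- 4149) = 2^3 * 3^4 *271^1*461^1*1453^1 = 117628033464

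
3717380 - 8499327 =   -  4781947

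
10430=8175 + 2255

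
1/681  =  1/681 =0.00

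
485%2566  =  485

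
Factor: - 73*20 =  - 1460= - 2^2*5^1*73^1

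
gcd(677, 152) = 1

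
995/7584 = 995/7584 = 0.13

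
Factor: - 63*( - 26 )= 1638 = 2^1*3^2*7^1*13^1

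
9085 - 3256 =5829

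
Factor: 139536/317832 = 18/41=2^1*3^2*41^( - 1 ) 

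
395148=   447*884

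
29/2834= 29/2834  =  0.01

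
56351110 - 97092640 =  - 40741530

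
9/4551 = 3/1517 = 0.00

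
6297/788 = 7 +781/788= 7.99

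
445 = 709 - 264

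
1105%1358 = 1105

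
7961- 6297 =1664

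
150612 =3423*44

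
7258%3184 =890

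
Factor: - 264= - 2^3*3^1*11^1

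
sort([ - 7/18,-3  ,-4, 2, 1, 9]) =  [-4, - 3, - 7/18, 1, 2,9 ]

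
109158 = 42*2599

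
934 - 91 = 843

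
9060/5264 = 1 + 949/1316 = 1.72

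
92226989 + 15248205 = 107475194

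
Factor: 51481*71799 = 3^1*7^1*13^1*263^1*51481^1  =  3696284319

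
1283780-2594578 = -1310798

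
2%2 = 0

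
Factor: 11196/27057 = 2^2* 3^1 * 29^(  -  1) = 12/29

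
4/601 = 4/601 = 0.01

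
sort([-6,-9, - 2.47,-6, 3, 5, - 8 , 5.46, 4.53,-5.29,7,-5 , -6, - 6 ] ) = [ - 9,  -  8,- 6 , - 6, - 6, - 6,-5.29, - 5, - 2.47,3, 4.53, 5, 5.46,  7 ]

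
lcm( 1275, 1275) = 1275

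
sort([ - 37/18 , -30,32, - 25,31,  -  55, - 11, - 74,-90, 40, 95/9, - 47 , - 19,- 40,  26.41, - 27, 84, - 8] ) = [ - 90, - 74, - 55, - 47, - 40, - 30, - 27, - 25, - 19, - 11, - 8 , - 37/18, 95/9 , 26.41,  31, 32, 40, 84]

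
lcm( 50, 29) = 1450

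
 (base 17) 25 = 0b100111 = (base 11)36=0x27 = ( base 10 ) 39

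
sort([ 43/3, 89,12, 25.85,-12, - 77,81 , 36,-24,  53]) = [ - 77,-24, - 12,12, 43/3,  25.85,36,53,  81,89]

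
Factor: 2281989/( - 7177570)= - 2^ ( - 1) * 3^1*5^( - 1 )*17^( - 1) * 107^1*  7109^1*42221^( - 1)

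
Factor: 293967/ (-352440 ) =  - 2^( - 3)*5^( - 1 )*11^ ( - 1 )*367^1=- 367/440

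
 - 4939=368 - 5307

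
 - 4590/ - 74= 62 + 1/37 = 62.03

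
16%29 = 16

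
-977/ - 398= 2 + 181/398= 2.45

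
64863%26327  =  12209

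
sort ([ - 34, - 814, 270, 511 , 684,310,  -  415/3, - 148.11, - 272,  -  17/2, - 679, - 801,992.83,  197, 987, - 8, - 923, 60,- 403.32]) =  [ - 923, - 814,  -  801 ,  -  679,-403.32, - 272,  -  148.11, - 415/3, - 34  , - 17/2, - 8, 60, 197,270, 310,511, 684, 987, 992.83]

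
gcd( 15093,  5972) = 1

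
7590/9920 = 759/992=0.77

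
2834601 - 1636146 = 1198455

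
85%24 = 13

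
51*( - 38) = -1938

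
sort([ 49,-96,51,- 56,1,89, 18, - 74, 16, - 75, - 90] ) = [ - 96, - 90, - 75, - 74, - 56,1, 16, 18, 49,51,89]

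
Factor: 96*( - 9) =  - 864 = - 2^5*3^3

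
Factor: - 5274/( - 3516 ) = 3/2 =2^(-1 ) * 3^1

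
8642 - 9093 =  - 451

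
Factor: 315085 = 5^1*29^1 * 41^1 * 53^1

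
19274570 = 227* 84910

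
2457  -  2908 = -451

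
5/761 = 5/761= 0.01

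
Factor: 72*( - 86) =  - 6192 = - 2^4*3^2*43^1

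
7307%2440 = 2427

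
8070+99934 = 108004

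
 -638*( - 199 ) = 126962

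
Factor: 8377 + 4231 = 2^6*197^1 = 12608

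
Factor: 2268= 2^2*3^4 *7^1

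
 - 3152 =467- 3619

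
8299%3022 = 2255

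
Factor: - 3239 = - 41^1*79^1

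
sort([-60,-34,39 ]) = [-60,-34,39 ] 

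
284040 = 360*789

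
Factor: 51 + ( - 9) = 2^1*3^1*7^1 = 42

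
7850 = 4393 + 3457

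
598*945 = 565110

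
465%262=203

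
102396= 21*4876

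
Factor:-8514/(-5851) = 2^1*3^2*11^1* 43^1*5851^( - 1 )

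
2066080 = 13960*148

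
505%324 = 181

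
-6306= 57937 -64243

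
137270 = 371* 370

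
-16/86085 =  - 16/86085=-  0.00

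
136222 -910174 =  - 773952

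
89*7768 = 691352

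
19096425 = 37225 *513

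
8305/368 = 8305/368 = 22.57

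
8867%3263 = 2341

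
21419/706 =30  +  239/706=30.34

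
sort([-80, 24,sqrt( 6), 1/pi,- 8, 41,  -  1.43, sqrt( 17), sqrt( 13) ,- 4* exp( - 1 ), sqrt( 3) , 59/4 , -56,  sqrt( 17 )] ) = [ - 80 , - 56, - 8, - 4*exp( - 1), - 1.43,1/pi , sqrt ( 3) , sqrt(6),sqrt(13),  sqrt(17), sqrt( 17), 59/4, 24,41 ]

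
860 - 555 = 305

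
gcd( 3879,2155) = 431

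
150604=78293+72311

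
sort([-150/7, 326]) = [-150/7,326 ]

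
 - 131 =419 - 550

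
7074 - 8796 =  - 1722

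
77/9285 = 77/9285  =  0.01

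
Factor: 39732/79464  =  1/2  =  2^( - 1) 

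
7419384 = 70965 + 7348419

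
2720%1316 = 88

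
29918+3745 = 33663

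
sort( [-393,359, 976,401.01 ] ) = [ - 393,359,401.01, 976]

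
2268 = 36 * 63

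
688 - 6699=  - 6011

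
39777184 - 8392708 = 31384476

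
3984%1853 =278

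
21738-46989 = -25251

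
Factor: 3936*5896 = 23206656= 2^8 * 3^1*11^1*41^1*67^1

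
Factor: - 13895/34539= - 3^( - 1) * 5^1 * 7^1*29^( - 1) = - 35/87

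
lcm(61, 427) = 427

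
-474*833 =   -  394842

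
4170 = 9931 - 5761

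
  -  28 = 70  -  98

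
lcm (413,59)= 413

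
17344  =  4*4336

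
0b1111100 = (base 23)59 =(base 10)124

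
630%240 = 150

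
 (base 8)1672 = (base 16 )3BA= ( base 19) 2c4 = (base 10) 954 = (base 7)2532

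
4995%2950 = 2045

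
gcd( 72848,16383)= 1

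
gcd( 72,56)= 8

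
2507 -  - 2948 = 5455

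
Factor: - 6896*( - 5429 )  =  2^4*61^1*89^1*431^1 = 37438384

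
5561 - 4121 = 1440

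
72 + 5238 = 5310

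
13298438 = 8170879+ 5127559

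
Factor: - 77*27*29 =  - 3^3*7^1*11^1*29^1 = - 60291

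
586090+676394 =1262484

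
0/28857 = 0=0.00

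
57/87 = 19/29 = 0.66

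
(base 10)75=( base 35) 25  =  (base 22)39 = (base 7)135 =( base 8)113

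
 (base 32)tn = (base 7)2526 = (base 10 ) 951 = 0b1110110111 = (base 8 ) 1667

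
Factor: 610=2^1*5^1*61^1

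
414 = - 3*(  -  138 )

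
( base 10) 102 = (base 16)66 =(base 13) 7b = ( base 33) 33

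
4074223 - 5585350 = -1511127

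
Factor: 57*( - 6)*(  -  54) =18468 = 2^2*3^5*19^1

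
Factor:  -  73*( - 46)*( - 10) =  - 33580= -2^2*5^1*23^1 * 73^1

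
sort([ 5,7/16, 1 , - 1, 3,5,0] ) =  [-1, 0,7/16,  1 , 3 , 5, 5] 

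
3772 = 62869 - 59097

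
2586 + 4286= 6872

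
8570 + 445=9015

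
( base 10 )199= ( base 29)6P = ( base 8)307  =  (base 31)6D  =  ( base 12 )147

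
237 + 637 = 874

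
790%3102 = 790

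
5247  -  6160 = -913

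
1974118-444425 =1529693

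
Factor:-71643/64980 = -23881/21660  =  -2^( - 2)*3^ (-1)*5^(  -  1) * 11^1*13^1*19^( -2 )*167^1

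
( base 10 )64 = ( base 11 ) 59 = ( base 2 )1000000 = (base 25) 2E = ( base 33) 1V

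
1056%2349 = 1056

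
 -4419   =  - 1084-3335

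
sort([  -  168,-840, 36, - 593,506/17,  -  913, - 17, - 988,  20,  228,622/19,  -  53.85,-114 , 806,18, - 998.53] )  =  [- 998.53, - 988, - 913,- 840,-593, - 168,-114, - 53.85, - 17, 18,20,  506/17, 622/19,36,228,806 ] 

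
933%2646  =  933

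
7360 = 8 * 920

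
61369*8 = 490952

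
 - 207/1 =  - 207 = - 207.00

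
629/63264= 629/63264 = 0.01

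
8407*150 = 1261050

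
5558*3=16674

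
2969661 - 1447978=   1521683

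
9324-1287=8037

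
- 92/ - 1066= 46/533 = 0.09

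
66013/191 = 345 + 118/191 = 345.62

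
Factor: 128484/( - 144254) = -774/869 = - 2^1*3^2*11^( - 1 )*43^1*79^( - 1) 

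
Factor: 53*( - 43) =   -  2279 = -43^1*53^1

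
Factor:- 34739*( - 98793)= 3431970027 = 3^3*3659^1  *34739^1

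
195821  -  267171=-71350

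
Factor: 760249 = 7^1*67^1*1621^1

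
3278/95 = 3278/95 = 34.51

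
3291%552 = 531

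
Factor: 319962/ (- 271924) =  - 2^( - 1)*3^1*157^( - 1)*433^( - 1)*53327^1 = - 159981/135962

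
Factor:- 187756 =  - 2^2*73^1*643^1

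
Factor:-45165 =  - 3^1*5^1*3011^1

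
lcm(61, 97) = 5917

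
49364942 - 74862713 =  - 25497771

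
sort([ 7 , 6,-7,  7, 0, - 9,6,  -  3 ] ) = [ - 9, - 7, - 3, 0,6,  6,7, 7 ] 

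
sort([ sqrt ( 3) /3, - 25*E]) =[ - 25*E,sqrt (3)/3]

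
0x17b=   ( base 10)379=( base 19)10i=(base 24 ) FJ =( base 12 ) 277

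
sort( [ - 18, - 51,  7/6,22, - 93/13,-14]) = [ - 51, - 18, - 14, - 93/13 , 7/6, 22 ] 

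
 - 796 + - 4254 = -5050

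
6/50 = 3/25 = 0.12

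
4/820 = 1/205  =  0.00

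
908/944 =227/236 = 0.96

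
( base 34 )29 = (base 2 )1001101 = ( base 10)77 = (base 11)70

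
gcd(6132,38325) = 1533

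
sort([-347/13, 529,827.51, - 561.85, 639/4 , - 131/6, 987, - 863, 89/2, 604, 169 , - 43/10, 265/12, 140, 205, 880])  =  [ - 863 , - 561.85, - 347/13, - 131/6, - 43/10, 265/12, 89/2,140, 639/4,  169, 205,529,604, 827.51 , 880, 987] 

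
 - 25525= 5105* ( - 5 ) 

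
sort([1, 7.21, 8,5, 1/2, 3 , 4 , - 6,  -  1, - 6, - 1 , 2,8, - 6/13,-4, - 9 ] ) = [ - 9, - 6,-6, - 4, - 1,- 1, - 6/13,1/2, 1 , 2,3, 4,5, 7.21,  8,8]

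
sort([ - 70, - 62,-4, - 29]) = [  -  70 , - 62, - 29, - 4]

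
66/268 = 33/134 = 0.25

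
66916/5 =13383 +1/5 = 13383.20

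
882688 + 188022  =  1070710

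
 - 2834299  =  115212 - 2949511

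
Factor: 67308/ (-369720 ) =  -  71/390 = - 2^( - 1)*3^( - 1)*5^( - 1 )*13^(-1 )*71^1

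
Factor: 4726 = 2^1*17^1*139^1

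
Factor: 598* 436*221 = 2^3*13^2*17^1*23^1*109^1 = 57620888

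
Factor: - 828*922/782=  - 2^2 * 3^2 * 17^( - 1)* 461^1=-16596/17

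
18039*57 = 1028223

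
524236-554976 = -30740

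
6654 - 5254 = 1400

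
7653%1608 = 1221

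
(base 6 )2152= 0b111110100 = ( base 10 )500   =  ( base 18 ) 19e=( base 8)764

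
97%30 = 7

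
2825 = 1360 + 1465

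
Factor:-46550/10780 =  - 95/22 = - 2^( - 1)*5^1*11^(  -  1)*19^1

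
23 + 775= 798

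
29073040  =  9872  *2945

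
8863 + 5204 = 14067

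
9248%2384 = 2096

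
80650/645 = 125  +  5/129 = 125.04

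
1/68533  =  1/68533  =  0.00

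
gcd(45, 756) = 9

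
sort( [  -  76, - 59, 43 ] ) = [ - 76,-59,43 ] 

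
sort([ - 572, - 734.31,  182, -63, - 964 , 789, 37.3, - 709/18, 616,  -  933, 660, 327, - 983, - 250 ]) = [ - 983,-964, - 933 , - 734.31,  -  572, - 250, - 63, - 709/18,37.3  ,  182,327, 616, 660, 789]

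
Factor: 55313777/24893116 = 2^( - 2) * 19^ ( - 2 )*17239^ ( - 1)*55313777^1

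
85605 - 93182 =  - 7577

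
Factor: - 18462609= - 3^2 * 11^1 * 43^1*4337^1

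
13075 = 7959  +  5116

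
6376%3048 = 280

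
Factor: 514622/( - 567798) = -257311/283899 = -  3^( - 1) * 7^( - 1)*11^( - 1) * 1229^( - 1)*257311^1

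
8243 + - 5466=2777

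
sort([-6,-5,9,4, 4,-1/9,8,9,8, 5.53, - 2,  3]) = [ - 6, - 5, - 2,-1/9,  3,  4,4, 5.53,8,8,  9, 9 ]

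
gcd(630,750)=30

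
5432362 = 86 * 63167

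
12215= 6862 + 5353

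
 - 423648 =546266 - 969914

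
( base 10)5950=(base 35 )4u0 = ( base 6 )43314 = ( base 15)1B6A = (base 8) 13476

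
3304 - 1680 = 1624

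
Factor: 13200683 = 1171^1*11273^1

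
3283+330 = 3613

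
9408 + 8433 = 17841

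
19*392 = 7448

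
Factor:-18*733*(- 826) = 10898244 = 2^2*3^2*7^1*59^1*733^1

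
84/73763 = 84/73763 = 0.00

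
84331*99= 8348769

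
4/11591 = 4/11591 = 0.00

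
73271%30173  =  12925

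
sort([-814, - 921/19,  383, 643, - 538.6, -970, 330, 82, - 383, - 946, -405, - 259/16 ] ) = [ - 970, - 946, - 814, - 538.6, - 405, - 383, - 921/19, - 259/16, 82, 330,383,643 ] 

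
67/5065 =67/5065= 0.01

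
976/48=61/3 = 20.33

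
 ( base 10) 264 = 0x108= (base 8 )410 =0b100001000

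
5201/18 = 288 + 17/18 = 288.94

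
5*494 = 2470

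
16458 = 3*5486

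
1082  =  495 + 587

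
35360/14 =2525 +5/7 = 2525.71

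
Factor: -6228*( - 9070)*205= 2^3*3^2*5^2*41^1 * 173^1*907^1  =  11580031800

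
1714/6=285 + 2/3 = 285.67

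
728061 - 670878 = 57183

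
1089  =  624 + 465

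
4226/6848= 2113/3424 = 0.62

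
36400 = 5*7280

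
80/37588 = 20/9397= 0.00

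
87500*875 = 76562500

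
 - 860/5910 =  - 86/591=- 0.15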